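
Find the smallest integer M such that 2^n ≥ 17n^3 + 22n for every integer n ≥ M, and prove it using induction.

M = 17

At n = 16: 65536 < 69984, so the inequality fails and M ≥ 17. We prove 2^n ≥ 17n^3 + 22n for all n ≥ 17.
For the base case n = 17: 2^n = 131072 and 17n^3 + 22n = 83895, so 131072 ≥ 83895.
Suppose the result is true for n = k, so 2^k ≥ 17k^3 + 22k.
Then 2^(k + 1) = 2·(2^k) ≥ 2·(17k^3 + 22k).
Also, for k ≥ 17 we have 2·(17k^3 + 22k) ≥ 17(k+1)^3 + 22(k+1), since 2·(17k^3 + 22k) − (17(k+1)^3 + 22(k+1)) = 17k^3 - 51k^2 - 29k - 39, which is nonnegative for all k ≥ 17.
Combining, 2^(k + 1) ≥ 17(k+1)^3 + 22(k+1).
By the principle of mathematical induction, the result holds for all n ≥ 17.
Hence the smallest such M is 17.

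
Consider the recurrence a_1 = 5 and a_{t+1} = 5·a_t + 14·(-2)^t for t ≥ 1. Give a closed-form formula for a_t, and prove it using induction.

a_t = (-2)^(t + 1) + 5^(t - 1)

Computing the first terms: a_1 = 5, a_2 = -3, a_3 = 41. This suggests a_t = (-2)^(t + 1) + 5^(t - 1).
Base case (t = 1): the formula gives 5 = 5 = a_1.
For the inductive step, assume it holds for an arbitrary m ≥ 1, so a_m = (-2)^(m + 1) + 5^(m - 1).
Then a_{m+1} = 5·a_m + 14·(-2)^m = 5·((-2)^(m + 1) + 5^(m - 1)) + 14·(-2)^m = (-2)^(m + 2) + 5^m = (-2)^((m+1) + 1) + 5^((m+1) - 1),
which is the claimed formula at t = m+1.
By the principle of mathematical induction, the result holds for all t ≥ 1.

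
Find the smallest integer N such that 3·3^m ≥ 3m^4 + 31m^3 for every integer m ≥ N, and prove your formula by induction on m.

N = 9

At m = 8: 19683 < 28160, so the inequality fails and N ≥ 9. We prove 3·3^m ≥ 3m^4 + 31m^3 for all m ≥ 9.
Base step (m = 9): 3·3^m = 59049 and 3m^4 + 31m^3 = 42282, so 59049 ≥ 42282.
For the inductive step, assume it holds for an arbitrary i ≥ 9, so 3·3^i ≥ 3i^4 + 31i^3.
Then 3·3^(i + 1) = 3·(3·3^i) ≥ 3·(3i^4 + 31i^3).
Also, for i ≥ 9 we have 3·(3i^4 + 31i^3) ≥ 3(i+1)^4 + 31(i+1)^3, since 3·(3i^4 + 31i^3) − (3(i+1)^4 + 31(i+1)^3) = 6i^4 + 50i^3 - 111i^2 - 105i - 34, which is nonnegative for all i ≥ 9.
Combining, 3·3^(i + 1) ≥ 3(i+1)^4 + 31(i+1)^3.
Hence, by induction on m, the claim holds for every m ≥ 9.
Hence the smallest such N is 9.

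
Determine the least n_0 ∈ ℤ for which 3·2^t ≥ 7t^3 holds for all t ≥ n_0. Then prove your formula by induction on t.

n_0 = 12

At t = 11: 6144 < 9317, so the inequality fails and n_0 ≥ 12. We prove 3·2^t ≥ 7t^3 for all t ≥ 12.
Base step (t = 12): 3·2^t = 12288 and 7t^3 = 12096, so 12288 ≥ 12096.
For the inductive step, assume it holds for an arbitrary r ≥ 12, so 3·2^r ≥ 7r^3.
Then 3·2^(r + 1) = 2·(3·2^r) ≥ 2·(7r^3).
Also, for r ≥ 12 we have 2·(7r^3) ≥ 7(r+1)^3, since 2 ≥ (1 + 1/r)^3 for all r ≥ 12.
Combining, 3·2^(r + 1) ≥ 7(r+1)^3.
By induction, the statement is established for all t ≥ 12.
Hence the smallest such n_0 is 12.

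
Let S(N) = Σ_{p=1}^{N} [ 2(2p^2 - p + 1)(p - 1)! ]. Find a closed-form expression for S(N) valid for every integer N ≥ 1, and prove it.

We claim S(N) = (4N + 2)N! - 2 for all N ≥ 1.
For the base case N = 1: S(1) = 4, and the closed form gives 4. They agree.
Inductive step: suppose the statement holds for some p ≥ 1, so S(p) = (4p + 2)p! - 2.
Then S(p+1) = S(p) + (2(2p^2 + 3p + 2)p!) = ((4p + 2)p! - 2) + (2(2p^2 + 3p + 2)p!).
Simplifying, S(p+1) = (4(p+1) + 2)(p+1)! - 2,
which is the closed form with N = p+1.
Hence, by induction on N, the claim holds for every N ≥ 1.

S(N) = (4N + 2)N! - 2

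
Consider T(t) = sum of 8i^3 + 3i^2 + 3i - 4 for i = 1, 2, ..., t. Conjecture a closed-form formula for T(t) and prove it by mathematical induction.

We claim T(t) = t(2t^3 + 5t^2 + 5t - 2) for all t ≥ 1.
Base step (t = 1): T(1) = 10, and the closed form gives 10. They agree.
Inductive step: assume the claim holds for t = i, so T(i) = i(2i^3 + 5i^2 + 5i - 2).
Then T(i+1) = T(i) + (8i^3 + 27i^2 + 33i + 10) = (i(2i^3 + 5i^2 + 5i - 2)) + (8i^3 + 27i^2 + 33i + 10).
Simplifying, T(i+1) = (i + 1)(2i^3 + 11i^2 + 21i + 10) = (i+1)(2(i+1)^3 + 5(i+1)^2 + 5(i+1) - 2),
which is the closed form with t = i+1.
Hence, by induction on t, the claim holds for every t ≥ 1.

T(t) = t(2t^3 + 5t^2 + 5t - 2)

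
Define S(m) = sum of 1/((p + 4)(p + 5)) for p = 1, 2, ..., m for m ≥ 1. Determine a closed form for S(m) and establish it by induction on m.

S(m) = m/(5(m + 5))

We claim S(m) = m/(5(m + 5)) for all m ≥ 1.
Base step (m = 1): S(1) = 1/30, and the closed form gives 1/30. They agree.
Inductive step: assume the claim holds for m = p, so S(p) = p/(5(p + 5)).
Then S(p+1) = S(p) + (1/((p + 5)(p + 6))) = (p/(5(p + 5))) + (1/((p + 5)(p + 6))).
Simplifying, S(p+1) = (p + 1)/(5(p + 6)) = (p+1)/(5((p+1) + 5)),
which is the closed form with m = p+1.
By the principle of mathematical induction, the result holds for all m ≥ 1.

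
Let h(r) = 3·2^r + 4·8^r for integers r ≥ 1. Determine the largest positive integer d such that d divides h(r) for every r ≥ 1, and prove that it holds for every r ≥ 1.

Computing the first values: h(1) = 38 and h(2) = 268; gcd(38, 268) = 2, so d ≤ 2.
We prove 2 | 3·2^r + 4·8^r for all r ≥ 1 by induction on r.
Base case (r = 1): h(1) = 38 = 2·(19), so 2 | h(1).
Inductive step: suppose the statement holds for some j ≥ 1, i.e. 2 | h(j). Then
h(j+1) − 8·h(j) = (3·2^(j+1) + 4·8^(j+1)) − 8·(3·2^j + 4·8^j) = (3)·2^j·(2 − 8) = (-18)·2^j. Since 2 | h(j) by the inductive hypothesis, 2 | 8·h(j); and 2 | -18 since -18 = 2·-9. Therefore 2 | h(j+1).
By the principle of mathematical induction, the result holds for all r ≥ 1.
Therefore the largest such d is 2.

d = 2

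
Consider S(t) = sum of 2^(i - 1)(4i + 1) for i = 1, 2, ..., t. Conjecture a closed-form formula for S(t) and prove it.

We claim S(t) = 2^t(4t - 3) + 3 for all t ≥ 1.
Base step (t = 1): S(1) = 5, and the closed form gives 5. They agree.
For the inductive step, assume it holds for an arbitrary i ≥ 1, so S(i) = 2^i(4i - 3) + 3.
Then S(i+1) = S(i) + (2^i(4i + 5)) = (2^i(4i - 3) + 3) + (2^i(4i + 5)).
Simplifying, S(i+1) = 2^(i + 1) + 2^(i + 3)i + 3 = 2^(i+1)(4(i+1) - 3) + 3,
which is the closed form with t = i+1.
Hence, by induction on t, the claim holds for every t ≥ 1.

S(t) = 2^t(4t - 3) + 3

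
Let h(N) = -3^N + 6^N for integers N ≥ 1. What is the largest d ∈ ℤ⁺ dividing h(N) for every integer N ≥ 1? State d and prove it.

Computing the first values: h(1) = 3 and h(2) = 27; gcd(3, 27) = 3, so d ≤ 3.
We prove 3 | -3^N + 6^N for all N ≥ 1 by induction on N.
Base step (N = 1): h(1) = 3 = 3·(1), so 3 | h(1).
For the inductive step, assume it holds for an arbitrary r ≥ 1, i.e. 3 | h(r). Then
6^{r+1} − 3^{r+1} = 6·6^r − 3·3^r = 6·(6^r − 3^r) + (3)·3^r. The first term is divisible by 3 by the inductive hypothesis, and the second term (3)·3^r is divisible by 3 since 3 | 3. Hence 3 | h(r+1).
By induction, the statement is established for all N ≥ 1.
Therefore the largest such d is 3.

d = 3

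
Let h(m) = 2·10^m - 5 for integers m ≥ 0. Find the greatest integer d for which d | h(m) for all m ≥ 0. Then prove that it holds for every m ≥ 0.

Computing the first values: h(0) = -3 and h(1) = 15; gcd(-3, 15) = 3, so d ≤ 3.
We prove 3 | 2·10^m - 5 for all m ≥ 0 by induction on m.
Base step (m = 0): h(0) = -3 = 3·(-1), so 3 | h(0).
Suppose the result is true for m = r, i.e. 3 | h(r). Then
h(r+1) = 2·10^(r+1) - 5 = 10·(2·10^r - 5) + 45 = 10·h(r) + 45. The first term is divisible by 3 by the inductive hypothesis, and 45 is divisible by 3. Hence 3 | h(r+1).
By the principle of mathematical induction, the result holds for all m ≥ 0.
Therefore the largest such d is 3.

d = 3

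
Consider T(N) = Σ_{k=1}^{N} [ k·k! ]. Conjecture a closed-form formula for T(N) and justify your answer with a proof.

T(N) = (N + 1)! - 1

We claim T(N) = (N + 1)! - 1 for all N ≥ 1.
For the base case N = 1: T(1) = 1, and the closed form gives 1. They agree.
Inductive step: suppose the statement holds for some k ≥ 1, so T(k) = (k + 1)! - 1.
Then T(k+1) = T(k) + ((k + 1)(k + 1)!) = ((k + 1)! - 1) + ((k + 1)(k + 1)!).
Simplifying, T(k+1) = ((k+1) + 1)! - 1,
which is the closed form with N = k+1.
By induction, the statement is established for all N ≥ 1.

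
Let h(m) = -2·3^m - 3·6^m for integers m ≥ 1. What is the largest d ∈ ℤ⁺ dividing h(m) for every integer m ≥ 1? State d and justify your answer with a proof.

Computing the first values: h(1) = -24 and h(2) = -126; gcd(-24, -126) = 6, so d ≤ 6.
We prove 6 | -2·3^m - 3·6^m for all m ≥ 1 by induction on m.
Base case (m = 1): h(1) = -24 = 6·(-4), so 6 | h(1).
Inductive step: assume the claim holds for m = k, i.e. 6 | h(k). Then
h(k+1) − 6·h(k) = (-2·3^(k+1) - 3·6^(k+1)) − 6·(-2·3^k - 3·6^k) = (-2)·3^k·(3 − 6) = (6)·3^k. Since 6 | h(k) by the inductive hypothesis, 6 | 6·h(k); and 6 | 6 since 6 = 6·1. Therefore 6 | h(k+1).
Hence, by induction on m, the claim holds for every m ≥ 1.
Therefore the largest such d is 6.

d = 6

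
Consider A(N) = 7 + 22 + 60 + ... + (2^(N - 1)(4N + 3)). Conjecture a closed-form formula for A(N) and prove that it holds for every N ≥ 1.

We claim A(N) = 2^N(4N - 1) + 1 for all N ≥ 1.
Base case (N = 1): A(1) = 7, and the closed form gives 7. They agree.
Suppose the result is true for N = m, so A(m) = 2^m(4m - 1) + 1.
Then A(m+1) = A(m) + (2^m(4m + 7)) = (2^m(4m - 1) + 1) + (2^m(4m + 7)).
Simplifying, A(m+1) = 8·2^m·m + 6·2^m + 1 = 2^(m+1)(4(m+1) - 1) + 1,
which is the closed form with N = m+1.
Hence, by induction on N, the claim holds for every N ≥ 1.

A(N) = 2^N(4N - 1) + 1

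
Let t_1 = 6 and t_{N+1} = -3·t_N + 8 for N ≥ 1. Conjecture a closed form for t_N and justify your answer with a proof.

t_N = 4(-3)^(N - 1) + 2

Computing the first terms: t_1 = 6, t_2 = -10, t_3 = 38. This suggests t_N = 4(-3)^(N - 1) + 2.
Base case (N = 1): the formula gives 6 = 6 = t_1.
Inductive step: suppose the statement holds for some i ≥ 1, so t_i = 4(-3)^(i - 1) + 2.
Then t_{i+1} = -3·t_i + 8 = -3·(4(-3)^(i - 1) + 2) + 8 = 4(-3)^i + 2 = 4(-3)^((i+1) - 1) + 2,
which is the claimed formula at N = i+1.
This completes the induction.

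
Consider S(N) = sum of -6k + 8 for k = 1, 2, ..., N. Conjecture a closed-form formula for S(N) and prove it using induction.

S(N) = -N(3N - 5)

We claim S(N) = -N(3N - 5) for all N ≥ 1.
When N = 1: S(1) = 2, and the closed form gives 2. They agree.
For the inductive step, assume it holds for an arbitrary k ≥ 1, so S(k) = k(-3k + 5).
Then S(k+1) = S(k) + (-6k + 2) = (k(-3k + 5)) + (-6k + 2).
Simplifying, S(k+1) = -(k + 1)(3k - 2) = -(k+1)(3(k+1) - 5),
which is the closed form with N = k+1.
By the principle of mathematical induction, the result holds for all N ≥ 1.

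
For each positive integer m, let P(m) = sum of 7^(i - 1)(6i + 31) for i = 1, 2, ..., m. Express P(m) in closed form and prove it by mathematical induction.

P(m) = 7^m(m + 5) - 5

We claim P(m) = 7^m(m + 5) - 5 for all m ≥ 1.
When m = 1: P(1) = 37, and the closed form gives 37. They agree.
Inductive step: suppose the statement holds for some i ≥ 1, so P(i) = 7^i(i + 5) - 5.
Then P(i+1) = P(i) + (7^i(6i + 37)) = (7^i(i + 5) - 5) + (7^i(6i + 37)).
Simplifying, P(i+1) = 7·7^i·i + 42·7^i - 5 = 7^(i+1)((i+1) + 5) - 5,
which is the closed form with m = i+1.
By the principle of mathematical induction, the result holds for all m ≥ 1.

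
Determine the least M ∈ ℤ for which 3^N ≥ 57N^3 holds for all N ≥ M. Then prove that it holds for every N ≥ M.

M = 10

At N = 9: 19683 < 41553, so the inequality fails and M ≥ 10. We prove 3^N ≥ 57N^3 for all N ≥ 10.
Base case (N = 10): 3^N = 59049 and 57N^3 = 57000, so 59049 ≥ 57000.
Inductive step: assume the claim holds for N = p, so 3^p ≥ 57p^3.
Then 3^(p + 1) = 3·(3^p) ≥ 3·(57p^3).
Also, for p ≥ 10 we have 3·(57p^3) ≥ 57(p+1)^3, since 3 ≥ (1 + 1/p)^3 for all p ≥ 10.
Combining, 3^(p + 1) ≥ 57(p+1)^3.
This completes the induction.
Hence the smallest such M is 10.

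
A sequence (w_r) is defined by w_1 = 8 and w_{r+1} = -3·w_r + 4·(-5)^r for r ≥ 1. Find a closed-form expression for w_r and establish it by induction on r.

w_r = -2(-3)^(r - 1) - 2(-5)^r

Computing the first terms: w_1 = 8, w_2 = -44, w_3 = 232. This suggests w_r = -2(-3)^(r - 1) - 2(-5)^r.
Base case (r = 1): the formula gives 8 = 8 = w_1.
For the inductive step, assume it holds for an arbitrary p ≥ 1, so w_p = -2(-3)^(p - 1) - 2(-5)^p.
Then w_{p+1} = -3·w_p + 4·(-5)^p = -3·(-2(-3)^(p - 1) - 2(-5)^p) + 4·(-5)^p = -2(-3)^p - 2(-5)^(p + 1) = -2(-3)^((p+1) - 1) - 2(-5)^(p+1),
which is the claimed formula at r = p+1.
Hence, by induction on r, the claim holds for every r ≥ 1.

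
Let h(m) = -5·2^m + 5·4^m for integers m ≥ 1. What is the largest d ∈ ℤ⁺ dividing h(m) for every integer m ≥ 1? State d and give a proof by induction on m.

d = 10

Computing the first values: h(1) = 10 and h(2) = 60; gcd(10, 60) = 10, so d ≤ 10.
We prove 10 | -5·2^m + 5·4^m for all m ≥ 1 by induction on m.
Base case (m = 1): h(1) = 10 = 10·(1), so 10 | h(1).
Suppose the result is true for m = p, i.e. 10 | h(p). Then
h(p+1) − 4·h(p) = (-5·2^(p+1) + 5·4^(p+1)) − 4·(-5·2^p + 5·4^p) = (-5)·2^p·(2 − 4) = (10)·2^p. Since 10 | h(p) by the inductive hypothesis, 10 | 4·h(p); and 10 | 10 since 10 = 10·1. Therefore 10 | h(p+1).
This completes the induction.
Therefore the largest such d is 10.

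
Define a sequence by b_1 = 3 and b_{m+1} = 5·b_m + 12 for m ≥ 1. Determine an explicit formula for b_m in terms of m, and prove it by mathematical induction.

Computing the first terms: b_1 = 3, b_2 = 27, b_3 = 147. This suggests b_m = 6·5^(m - 1) - 3.
Base case (m = 1): the formula gives 3 = 3 = b_1.
Inductive step: suppose the statement holds for some j ≥ 1, so b_j = 6·5^(j - 1) - 3.
Then b_{j+1} = 5·b_j + 12 = 5·(6·5^(j - 1) - 3) + 12 = 6·5^j - 3 = 6·5^((j+1) - 1) - 3,
which is the claimed formula at m = j+1.
By induction, the statement is established for all m ≥ 1.

b_m = 6·5^(m - 1) - 3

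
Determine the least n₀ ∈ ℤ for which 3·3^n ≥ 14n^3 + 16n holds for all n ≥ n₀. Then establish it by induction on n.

At n = 6: 2187 < 3120, so the inequality fails and n₀ ≥ 7. We prove 3·3^n ≥ 14n^3 + 16n for all n ≥ 7.
For the base case n = 7: 3·3^n = 6561 and 14n^3 + 16n = 4914, so 6561 ≥ 4914.
Inductive step: assume the claim holds for n = k, so 3·3^k ≥ 14k^3 + 16k.
Then 3·3^(k + 1) = 3·(3·3^k) ≥ 3·(14k^3 + 16k).
Also, for k ≥ 7 we have 3·(14k^3 + 16k) ≥ 14(k+1)^3 + 16(k+1), since 3·(14k^3 + 16k) − (14(k+1)^3 + 16(k+1)) = 28k^3 - 42k^2 - 10k - 30, which is nonnegative for all k ≥ 7.
Combining, 3·3^(k + 1) ≥ 14(k+1)^3 + 16(k+1).
By induction, the statement is established for all n ≥ 7.
Hence the smallest such n₀ is 7.

n₀ = 7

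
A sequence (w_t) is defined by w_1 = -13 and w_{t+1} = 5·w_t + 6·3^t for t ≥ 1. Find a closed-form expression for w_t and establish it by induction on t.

w_t = -3^(t + 1) - 4·5^(t - 1)

Computing the first terms: w_1 = -13, w_2 = -47, w_3 = -181. This suggests w_t = -3^(t + 1) - 4·5^(t - 1).
Base step (t = 1): the formula gives -13 = -13 = w_1.
For the inductive step, assume it holds for an arbitrary k ≥ 1, so w_k = -3^(k + 1) - 4·5^(k - 1).
Then w_{k+1} = 5·w_k + 6·3^k = 5·(-3^(k + 1) - 4·5^(k - 1)) + 6·3^k = -3^(k + 2) - 4·5^k = -3^((k+1) + 1) - 4·5^((k+1) - 1),
which is the claimed formula at t = k+1.
By induction, the statement is established for all t ≥ 1.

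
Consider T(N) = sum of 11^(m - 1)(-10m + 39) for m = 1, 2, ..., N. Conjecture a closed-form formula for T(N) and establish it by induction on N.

T(N) = 11^N(-N + 4) - 4

We claim T(N) = 11^N(-N + 4) - 4 for all N ≥ 1.
Base case (N = 1): T(1) = 29, and the closed form gives 29. They agree.
Inductive step: assume the claim holds for N = m, so T(m) = 11^m(-m + 4) - 4.
Then T(m+1) = T(m) + (11^m(-10m + 29)) = (11^m(-m + 4) - 4) + (11^m(-10m + 29)).
Simplifying, T(m+1) = -11·11^m·m + 33·11^m - 4 = 11^(m+1)(-(m+1) + 4) - 4,
which is the closed form with N = m+1.
By the principle of mathematical induction, the result holds for all N ≥ 1.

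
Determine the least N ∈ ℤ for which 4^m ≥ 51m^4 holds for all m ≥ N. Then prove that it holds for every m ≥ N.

At m = 9: 262144 < 334611, so the inequality fails and N ≥ 10. We prove 4^m ≥ 51m^4 for all m ≥ 10.
For the base case m = 10: 4^m = 1048576 and 51m^4 = 510000, so 1048576 ≥ 510000.
Inductive step: assume the claim holds for m = i, so 4^i ≥ 51i^4.
Then 4^(i + 1) = 4·(4^i) ≥ 4·(51i^4).
Also, for i ≥ 10 we have 4·(51i^4) ≥ 51(i+1)^4, since 4 ≥ (1 + 1/i)^4 for all i ≥ 10.
Combining, 4^(i + 1) ≥ 51(i+1)^4.
By the principle of mathematical induction, the result holds for all m ≥ 10.
Hence the smallest such N is 10.

N = 10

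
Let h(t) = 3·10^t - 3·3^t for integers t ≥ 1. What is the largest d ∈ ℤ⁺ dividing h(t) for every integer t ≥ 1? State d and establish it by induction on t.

Computing the first values: h(1) = 21 and h(2) = 273; gcd(21, 273) = 21, so d ≤ 21.
We prove 21 | 3·10^t - 3·3^t for all t ≥ 1 by induction on t.
When t = 1: h(1) = 21 = 21·(1), so 21 | h(1).
Inductive step: suppose the statement holds for some j ≥ 1, i.e. 21 | h(j). Then
h(j+1) − 10·h(j) = (3·10^(j+1) - 3·3^(j+1)) − 10·(3·10^j - 3·3^j) = (-3)·3^j·(3 − 10) = (21)·3^j. Since 21 | h(j) by the inductive hypothesis, 21 | 10·h(j); and 21 | 21 since 21 = 21·1. Therefore 21 | h(j+1).
Hence, by induction on t, the claim holds for every t ≥ 1.
Therefore the largest such d is 21.

d = 21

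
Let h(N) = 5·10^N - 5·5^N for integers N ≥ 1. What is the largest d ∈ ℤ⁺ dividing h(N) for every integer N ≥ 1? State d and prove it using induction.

d = 25

Computing the first values: h(1) = 25 and h(2) = 375; gcd(25, 375) = 25, so d ≤ 25.
We prove 25 | 5·10^N - 5·5^N for all N ≥ 1 by induction on N.
Base step (N = 1): h(1) = 25 = 25·(1), so 25 | h(1).
Inductive step: suppose the statement holds for some p ≥ 1, i.e. 25 | h(p). Then
h(p+1) − 10·h(p) = (5·10^(p+1) - 5·5^(p+1)) − 10·(5·10^p - 5·5^p) = (-5)·5^p·(5 − 10) = (25)·5^p. Since 25 | h(p) by the inductive hypothesis, 25 | 10·h(p); and 25 | 25 since 25 = 25·1. Therefore 25 | h(p+1).
Hence, by induction on N, the claim holds for every N ≥ 1.
Therefore the largest such d is 25.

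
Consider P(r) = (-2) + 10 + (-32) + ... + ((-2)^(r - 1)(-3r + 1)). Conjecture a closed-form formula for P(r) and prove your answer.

P(r) = (-2)^r·r

We claim P(r) = (-2)^r·r for all r ≥ 1.
Base case (r = 1): P(1) = -2, and the closed form gives -2. They agree.
For the inductive step, assume it holds for an arbitrary i ≥ 1, so P(i) = (-2)^i·i.
Then P(i+1) = P(i) + ((-2)^i(-3i - 2)) = ((-2)^i·i) + ((-2)^i(-3i - 2)).
Simplifying, P(i+1) = (-2)^(i + 1)(i + 1) = (-2)^(i+1)·(i+1),
which is the closed form with r = i+1.
This completes the induction.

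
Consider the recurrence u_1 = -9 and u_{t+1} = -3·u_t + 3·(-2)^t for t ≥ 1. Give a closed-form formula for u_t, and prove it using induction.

Computing the first terms: u_1 = -9, u_2 = 21, u_3 = -51. This suggests u_t = 3(-2)^t + (-3)^t.
Base step (t = 1): the formula gives -9 = -9 = u_1.
Inductive step: assume the claim holds for t = p, so u_p = 3(-2)^p + (-3)^p.
Then u_{p+1} = -3·u_p + 3·(-2)^p = -3·(3(-2)^p + (-3)^p) + 3·(-2)^p = 3(-2)^(p + 1) + (-3)^(p + 1),
which is the claimed formula at t = p+1.
This completes the induction.

u_t = 3(-2)^t + (-3)^t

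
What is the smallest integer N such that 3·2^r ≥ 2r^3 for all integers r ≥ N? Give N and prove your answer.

At r = 8: 768 < 1024, so the inequality fails and N ≥ 9. We prove 3·2^r ≥ 2r^3 for all r ≥ 9.
Base step (r = 9): 3·2^r = 1536 and 2r^3 = 1458, so 1536 ≥ 1458.
Inductive step: assume the claim holds for r = p, so 3·2^p ≥ 2p^3.
Then 3·2^(p + 1) = 2·(3·2^p) ≥ 2·(2p^3).
Also, for p ≥ 9 we have 2·(2p^3) ≥ 2(p+1)^3, since 2 ≥ (1 + 1/p)^3 for all p ≥ 9.
Combining, 3·2^(p + 1) ≥ 2(p+1)^3.
This completes the induction.
Hence the smallest such N is 9.

N = 9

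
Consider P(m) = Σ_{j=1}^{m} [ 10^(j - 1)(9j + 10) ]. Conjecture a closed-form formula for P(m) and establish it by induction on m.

We claim P(m) = 10^m(m + 1) - 1 for all m ≥ 1.
Base case (m = 1): P(1) = 19, and the closed form gives 19. They agree.
Suppose the result is true for m = j, so P(j) = 10^j(j + 1) - 1.
Then P(j+1) = P(j) + (10^j(9j + 19)) = (10^j(j + 1) - 1) + (10^j(9j + 19)).
Simplifying, P(j+1) = 10·10^j·j + 20·10^j - 1 = 10^(j+1)((j+1) + 1) - 1,
which is the closed form with m = j+1.
By induction, the statement is established for all m ≥ 1.

P(m) = 10^m(m + 1) - 1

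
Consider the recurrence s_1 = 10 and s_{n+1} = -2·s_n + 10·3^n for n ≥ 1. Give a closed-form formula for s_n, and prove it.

Computing the first terms: s_1 = 10, s_2 = 10, s_3 = 70. This suggests s_n = (-2)^(n + 1) + 2·3^n.
Base step (n = 1): the formula gives 10 = 10 = s_1.
For the inductive step, assume it holds for an arbitrary i ≥ 1, so s_i = (-2)^(i + 1) + 2·3^i.
Then s_{i+1} = -2·s_i + 10·3^i = -2·((-2)^(i + 1) + 2·3^i) + 10·3^i = (-2)^(i + 2) + 2·3^(i + 1) = (-2)^((i+1) + 1) + 2·3^(i+1),
which is the claimed formula at n = i+1.
By induction, the statement is established for all n ≥ 1.

s_n = (-2)^(n + 1) + 2·3^n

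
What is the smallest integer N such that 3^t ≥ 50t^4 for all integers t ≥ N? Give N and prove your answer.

N = 13

At t = 12: 531441 < 1036800, so the inequality fails and N ≥ 13. We prove 3^t ≥ 50t^4 for all t ≥ 13.
Base case (t = 13): 3^t = 1594323 and 50t^4 = 1428050, so 1594323 ≥ 1428050.
Inductive step: suppose the statement holds for some i ≥ 13, so 3^i ≥ 50i^4.
Then 3^(i + 1) = 3·(3^i) ≥ 3·(50i^4).
Also, for i ≥ 13 we have 3·(50i^4) ≥ 50(i+1)^4, since 3 ≥ (1 + 1/i)^4 for all i ≥ 13.
Combining, 3^(i + 1) ≥ 50(i+1)^4.
By induction, the statement is established for all t ≥ 13.
Hence the smallest such N is 13.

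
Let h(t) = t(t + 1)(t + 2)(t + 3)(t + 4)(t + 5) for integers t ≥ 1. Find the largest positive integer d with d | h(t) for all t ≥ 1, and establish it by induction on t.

Computing the first values: h(1) = 720 and h(2) = 5040; gcd(720, 5040) = 720, so d ≤ 720.
We prove 720 | t(t + 1)(t + 2)(t + 3)(t + 4)(t + 5) for all t ≥ 1 by induction on t.
For the base case t = 1: h(1) = 720 = 720·(1), so 720 | h(1).
For the inductive step, assume it holds for an arbitrary p ≥ 1, i.e. 720 | h(p). Then
h(p+1) − h(p) = (p+1)·(p+2)·(p+3)·(p+4)·(p+5)·(p+6) − p·(p+1)·(p+2)·(p+3)·(p+4)·(p+5) = (p+1)·(p+2)·(p+3)·(p+4)·(p+5)·[(p+6) − p] = 6·(p+1)·(p+2)·(p+3)·(p+4)·(p+5). The product of 5 consecutive integers is divisible by (5)! = 120, so h(p+1) − h(p) is divisible by 6·120 = 720. By the inductive hypothesis 720 | h(p), hence 720 | h(p+1).
Hence, by induction on t, the claim holds for every t ≥ 1.
Therefore the largest such d is 720.

d = 720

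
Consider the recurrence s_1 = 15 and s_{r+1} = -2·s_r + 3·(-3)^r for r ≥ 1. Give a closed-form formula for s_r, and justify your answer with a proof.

s_r = -3(-2)^r + (-3)^(r + 1)

Computing the first terms: s_1 = 15, s_2 = -39, s_3 = 105. This suggests s_r = -3(-2)^r + (-3)^(r + 1).
When r = 1: the formula gives 15 = 15 = s_1.
Suppose the result is true for r = j, so s_j = -3(-2)^j + (-3)^(j + 1).
Then s_{j+1} = -2·s_j + 3·(-3)^j = -2·(-3(-2)^j + (-3)^(j + 1)) + 3·(-3)^j = -3(-2)^(j + 1) + (-3)^(j + 2) = -3(-2)^(j+1) + (-3)^((j+1) + 1),
which is the claimed formula at r = j+1.
By the principle of mathematical induction, the result holds for all r ≥ 1.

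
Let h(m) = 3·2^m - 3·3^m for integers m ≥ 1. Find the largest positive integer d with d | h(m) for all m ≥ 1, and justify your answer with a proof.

Computing the first values: h(1) = -3 and h(2) = -15; gcd(-3, -15) = 3, so d ≤ 3.
We prove 3 | 3·2^m - 3·3^m for all m ≥ 1 by induction on m.
When m = 1: h(1) = -3 = 3·(-1), so 3 | h(1).
Suppose the result is true for m = k, i.e. 3 | h(k). Then
h(k+1) − 3·h(k) = (3·2^(k+1) - 3·3^(k+1)) − 3·(3·2^k - 3·3^k) = (3)·2^k·(2 − 3) = (-3)·2^k. Since 3 | h(k) by the inductive hypothesis, 3 | 3·h(k); and 3 | -3 since -3 = 3·-1. Therefore 3 | h(k+1).
By induction, the statement is established for all m ≥ 1.
Therefore the largest such d is 3.

d = 3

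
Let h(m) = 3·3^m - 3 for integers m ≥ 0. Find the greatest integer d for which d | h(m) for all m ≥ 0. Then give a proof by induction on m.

Computing the first values: h(0) = 0 and h(1) = 6; gcd(0, 6) = 6, so d ≤ 6.
We prove 6 | 3·3^m - 3 for all m ≥ 0 by induction on m.
Base case (m = 0): h(0) = 0 = 6·(0), so 6 | h(0).
Suppose the result is true for m = i, i.e. 6 | h(i). Then
h(i+1) = 3·3^(i+1) - 3 = 3·(3·3^i - 3) + 6 = 3·h(i) + 6. The first term is divisible by 6 by the inductive hypothesis, and 6 is divisible by 6. Hence 6 | h(i+1).
Hence, by induction on m, the claim holds for every m ≥ 0.
Therefore the largest such d is 6.

d = 6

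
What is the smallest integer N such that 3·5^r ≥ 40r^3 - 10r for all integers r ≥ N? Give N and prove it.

At r = 4: 1875 < 2520, so the inequality fails and N ≥ 5. We prove 3·5^r ≥ 40r^3 - 10r for all r ≥ 5.
Base step (r = 5): 3·5^r = 9375 and 40r^3 - 10r = 4950, so 9375 ≥ 4950.
Suppose the result is true for r = p, so 3·5^p ≥ 40p^3 - 10p.
Then 3·5^(p + 1) = 5·(3·5^p) ≥ 5·(40p^3 - 10p).
Also, for p ≥ 5 we have 5·(40p^3 - 10p) ≥ 40(p+1)^3 - 10(p+1), since 5·(40p^3 - 10p) − (40(p+1)^3 - 10(p+1)) = 160p^3 - 120p^2 - 160p - 30, which is nonnegative for all p ≥ 5.
Combining, 3·5^(p + 1) ≥ 40(p+1)^3 - 10(p+1).
By induction, the statement is established for all r ≥ 5.
Hence the smallest such N is 5.

N = 5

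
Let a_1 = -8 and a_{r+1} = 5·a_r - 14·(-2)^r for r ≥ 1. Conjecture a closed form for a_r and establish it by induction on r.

Computing the first terms: a_1 = -8, a_2 = -12, a_3 = -116. This suggests a_r = -(-2)^(r + 1) - 4·5^(r - 1).
When r = 1: the formula gives -8 = -8 = a_1.
Inductive step: suppose the statement holds for some j ≥ 1, so a_j = -(-2)^(j + 1) - 4·5^(j - 1).
Then a_{j+1} = 5·a_j - 14·(-2)^j = 5·(-(-2)^(j + 1) - 4·5^(j - 1)) - 14·(-2)^j = -(-2)^(j + 2) - 4·5^j = -(-2)^((j+1) + 1) - 4·5^((j+1) - 1),
which is the claimed formula at r = j+1.
By induction, the statement is established for all r ≥ 1.

a_r = -(-2)^(r + 1) - 4·5^(r - 1)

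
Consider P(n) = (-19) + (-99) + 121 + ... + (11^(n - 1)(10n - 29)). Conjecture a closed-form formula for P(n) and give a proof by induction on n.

P(n) = 11^n(n - 3) + 3

We claim P(n) = 11^n(n - 3) + 3 for all n ≥ 1.
For the base case n = 1: P(1) = -19, and the closed form gives -19. They agree.
For the inductive step, assume it holds for an arbitrary r ≥ 1, so P(r) = 11^r(r - 3) + 3.
Then P(r+1) = P(r) + (11^r(10r - 19)) = (11^r(r - 3) + 3) + (11^r(10r - 19)).
Simplifying, P(r+1) = 11·11^r·r - 22·11^r + 3 = 11^(r+1)((r+1) - 3) + 3,
which is the closed form with n = r+1.
This completes the induction.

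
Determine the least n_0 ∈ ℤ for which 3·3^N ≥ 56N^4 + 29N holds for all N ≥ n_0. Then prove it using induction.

At N = 11: 531441 < 820215, so the inequality fails and n_0 ≥ 12. We prove 3·3^N ≥ 56N^4 + 29N for all N ≥ 12.
When N = 12: 3·3^N = 1594323 and 56N^4 + 29N = 1161564, so 1594323 ≥ 1161564.
Inductive step: assume the claim holds for N = i, so 3·3^i ≥ 56i^4 + 29i.
Then 3·3^(i + 1) = 3·(3·3^i) ≥ 3·(56i^4 + 29i).
Also, for i ≥ 12 we have 3·(56i^4 + 29i) ≥ 56(i+1)^4 + 29(i+1), since 3·(56i^4 + 29i) − (56(i+1)^4 + 29(i+1)) = 112i^4 - 224i^3 - 336i^2 - 166i - 85, which is nonnegative for all i ≥ 12.
Combining, 3·3^(i + 1) ≥ 56(i+1)^4 + 29(i+1).
This completes the induction.
Hence the smallest such n_0 is 12.

n_0 = 12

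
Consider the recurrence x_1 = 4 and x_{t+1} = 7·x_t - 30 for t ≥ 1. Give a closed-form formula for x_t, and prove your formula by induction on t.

Computing the first terms: x_1 = 4, x_2 = -2, x_3 = -44. This suggests x_t = -7^(t - 1) + 5.
Base step (t = 1): the formula gives 4 = 4 = x_1.
Inductive step: suppose the statement holds for some p ≥ 1, so x_p = -7^(p - 1) + 5.
Then x_{p+1} = 7·x_p - 30 = 7·(-7^(p - 1) + 5) - 30 = -7^p + 5 = -7^((p+1) - 1) + 5,
which is the claimed formula at t = p+1.
By the principle of mathematical induction, the result holds for all t ≥ 1.

x_t = -7^(t - 1) + 5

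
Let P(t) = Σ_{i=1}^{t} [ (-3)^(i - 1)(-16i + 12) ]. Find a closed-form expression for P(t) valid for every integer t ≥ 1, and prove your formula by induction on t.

P(t) = 2(-3)^t(2t - 1) + 2

We claim P(t) = 2(-3)^t(2t - 1) + 2 for all t ≥ 1.
Base step (t = 1): P(1) = -4, and the closed form gives -4. They agree.
For the inductive step, assume it holds for an arbitrary i ≥ 1, so P(i) = 2(-3)^i(2i - 1) + 2.
Then P(i+1) = P(i) + ((-3)^i(-16i - 4)) = (2(-3)^i(2i - 1) + 2) + ((-3)^i(-16i - 4)).
Simplifying, P(i+1) = -12(-3)^i·i - 6(-3)^i + 2 = 2(-3)^(i+1)(2(i+1) - 1) + 2,
which is the closed form with t = i+1.
By the principle of mathematical induction, the result holds for all t ≥ 1.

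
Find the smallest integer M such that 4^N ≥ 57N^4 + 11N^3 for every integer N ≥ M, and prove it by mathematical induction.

M = 10

At N = 9: 262144 < 381996, so the inequality fails and M ≥ 10. We prove 4^N ≥ 57N^4 + 11N^3 for all N ≥ 10.
For the base case N = 10: 4^N = 1048576 and 57N^4 + 11N^3 = 581000, so 1048576 ≥ 581000.
Inductive step: suppose the statement holds for some m ≥ 10, so 4^m ≥ 57m^4 + 11m^3.
Then 4^(m + 1) = 4·(4^m) ≥ 4·(57m^4 + 11m^3).
Also, for m ≥ 10 we have 4·(57m^4 + 11m^3) ≥ 57(m+1)^4 + 11(m+1)^3, since 4·(57m^4 + 11m^3) − (57(m+1)^4 + 11(m+1)^3) = 171m^4 - 195m^3 - 375m^2 - 261m - 68, which is nonnegative for all m ≥ 10.
Combining, 4^(m + 1) ≥ 57(m+1)^4 + 11(m+1)^3.
By the principle of mathematical induction, the result holds for all N ≥ 10.
Hence the smallest such M is 10.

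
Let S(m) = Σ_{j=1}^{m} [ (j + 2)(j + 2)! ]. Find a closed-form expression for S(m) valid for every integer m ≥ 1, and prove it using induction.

S(m) = (m + 3)! - 6

We claim S(m) = (m + 3)! - 6 for all m ≥ 1.
For the base case m = 1: S(1) = 18, and the closed form gives 18. They agree.
For the inductive step, assume it holds for an arbitrary j ≥ 1, so S(j) = (j + 3)! - 6.
Then S(j+1) = S(j) + ((j + 3)(j + 3)!) = ((j + 3)! - 6) + ((j + 3)(j + 3)!).
Simplifying, S(j+1) = ((j+1) + 3)! - 6,
which is the closed form with m = j+1.
By induction, the statement is established for all m ≥ 1.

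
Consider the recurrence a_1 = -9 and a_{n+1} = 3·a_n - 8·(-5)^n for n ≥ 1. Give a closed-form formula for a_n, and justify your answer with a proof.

Computing the first terms: a_1 = -9, a_2 = 13, a_3 = -161. This suggests a_n = (-5)^n - 4·3^(n - 1).
Base case (n = 1): the formula gives -9 = -9 = a_1.
Inductive step: suppose the statement holds for some i ≥ 1, so a_i = (-5)^i - 4·3^(i - 1).
Then a_{i+1} = 3·a_i - 8·(-5)^i = 3·((-5)^i - 4·3^(i - 1)) - 8·(-5)^i = (-5)^(i + 1) - 4·3^i = (-5)^(i+1) - 4·3^((i+1) - 1),
which is the claimed formula at n = i+1.
By the principle of mathematical induction, the result holds for all n ≥ 1.

a_n = (-5)^n - 4·3^(n - 1)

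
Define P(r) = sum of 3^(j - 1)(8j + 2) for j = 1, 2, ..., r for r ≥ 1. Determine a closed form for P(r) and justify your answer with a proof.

P(r) = 3^r(4r - 1) + 1

We claim P(r) = 3^r(4r - 1) + 1 for all r ≥ 1.
Base case (r = 1): P(1) = 10, and the closed form gives 10. They agree.
Inductive step: suppose the statement holds for some j ≥ 1, so P(j) = 3^j(4j - 1) + 1.
Then P(j+1) = P(j) + (3^j(8j + 10)) = (3^j(4j - 1) + 1) + (3^j(8j + 10)).
Simplifying, P(j+1) = 12·3^j·j + 9·3^j + 1 = 3^(j+1)(4(j+1) - 1) + 1,
which is the closed form with r = j+1.
Hence, by induction on r, the claim holds for every r ≥ 1.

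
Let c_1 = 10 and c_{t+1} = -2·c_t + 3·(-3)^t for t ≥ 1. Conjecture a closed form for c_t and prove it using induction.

Computing the first terms: c_1 = 10, c_2 = -29, c_3 = 85. This suggests c_t = (-2)^(t - 1) + (-3)^(t + 1).
For the base case t = 1: the formula gives 10 = 10 = c_1.
Inductive step: suppose the statement holds for some m ≥ 1, so c_m = (-2)^(m - 1) + (-3)^(m + 1).
Then c_{m+1} = -2·c_m + 3·(-3)^m = -2·((-2)^(m - 1) + (-3)^(m + 1)) + 3·(-3)^m = (-2)^m + (-3)^(m + 2) = (-2)^((m+1) - 1) + (-3)^((m+1) + 1),
which is the claimed formula at t = m+1.
This completes the induction.

c_t = (-2)^(t - 1) + (-3)^(t + 1)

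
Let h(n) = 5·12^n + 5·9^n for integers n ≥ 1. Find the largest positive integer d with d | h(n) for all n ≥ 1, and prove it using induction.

d = 15

Computing the first values: h(1) = 105 and h(2) = 1125; gcd(105, 1125) = 15, so d ≤ 15.
We prove 15 | 5·12^n + 5·9^n for all n ≥ 1 by induction on n.
Base step (n = 1): h(1) = 105 = 15·(7), so 15 | h(1).
Suppose the result is true for n = i, i.e. 15 | h(i). Then
h(i+1) − 12·h(i) = (5·12^(i+1) + 5·9^(i+1)) − 12·(5·12^i + 5·9^i) = (5)·9^i·(9 − 12) = (-15)·9^i. Since 15 | h(i) by the inductive hypothesis, 15 | 12·h(i); and 15 | -15 since -15 = 15·-1. Therefore 15 | h(i+1).
By the principle of mathematical induction, the result holds for all n ≥ 1.
Therefore the largest such d is 15.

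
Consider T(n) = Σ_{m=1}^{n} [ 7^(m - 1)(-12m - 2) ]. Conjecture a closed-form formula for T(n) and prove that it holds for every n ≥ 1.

We claim T(n) = -2·7^n·n for all n ≥ 1.
Base case (n = 1): T(1) = -14, and the closed form gives -14. They agree.
Suppose the result is true for n = m, so T(m) = -2·7^m·m.
Then T(m+1) = T(m) + (7^m(-12m - 14)) = (-2·7^m·m) + (7^m(-12m - 14)).
Simplifying, T(m+1) = 14·7^m(-m - 1) = -2·7^(m+1)·(m+1),
which is the closed form with n = m+1.
By the principle of mathematical induction, the result holds for all n ≥ 1.

T(n) = -2·7^n·n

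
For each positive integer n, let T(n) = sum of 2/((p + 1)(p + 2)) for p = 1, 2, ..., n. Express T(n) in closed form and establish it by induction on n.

We claim T(n) = n/(n + 2) for all n ≥ 1.
Base case (n = 1): T(1) = 1/3, and the closed form gives 1/3. They agree.
For the inductive step, assume it holds for an arbitrary p ≥ 1, so T(p) = p/(p + 2).
Then T(p+1) = T(p) + (2/((p + 2)(p + 3))) = (p/(p + 2)) + (2/((p + 2)(p + 3))).
Simplifying, T(p+1) = (p + 1)/(p + 3) = (p+1)/((p+1) + 2),
which is the closed form with n = p+1.
Hence, by induction on n, the claim holds for every n ≥ 1.

T(n) = n/(n + 2)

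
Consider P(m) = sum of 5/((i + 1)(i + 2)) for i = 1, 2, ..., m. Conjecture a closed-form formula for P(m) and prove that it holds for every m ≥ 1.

We claim P(m) = 5m/(2(m + 2)) for all m ≥ 1.
When m = 1: P(1) = 5/6, and the closed form gives 5/6. They agree.
Inductive step: suppose the statement holds for some i ≥ 1, so P(i) = 5i/(2(i + 2)).
Then P(i+1) = P(i) + (5/((i + 2)(i + 3))) = (5i/(2(i + 2))) + (5/((i + 2)(i + 3))).
Simplifying, P(i+1) = 5(i + 1)/(2(i + 3)) = 5(i+1)/(2((i+1) + 2)),
which is the closed form with m = i+1.
By the principle of mathematical induction, the result holds for all m ≥ 1.

P(m) = 5m/(2(m + 2))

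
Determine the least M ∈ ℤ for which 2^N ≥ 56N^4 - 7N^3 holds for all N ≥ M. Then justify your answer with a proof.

M = 25

At N = 24: 16777216 < 18482688, so the inequality fails and M ≥ 25. We prove 2^N ≥ 56N^4 - 7N^3 for all N ≥ 25.
For the base case N = 25: 2^N = 33554432 and 56N^4 - 7N^3 = 21765625, so 33554432 ≥ 21765625.
Inductive step: suppose the statement holds for some k ≥ 25, so 2^k ≥ 56k^4 - 7k^3.
Then 2^(k + 1) = 2·(2^k) ≥ 2·(56k^4 - 7k^3).
Also, for k ≥ 25 we have 2·(56k^4 - 7k^3) ≥ 56(k+1)^4 - 7(k+1)^3, since 2·(56k^4 - 7k^3) − (56(k+1)^4 - 7(k+1)^3) = 56k^4 - 231k^3 - 315k^2 - 203k - 49, which is nonnegative for all k ≥ 25.
Combining, 2^(k + 1) ≥ 56(k+1)^4 - 7(k+1)^3.
By the principle of mathematical induction, the result holds for all N ≥ 25.
Hence the smallest such M is 25.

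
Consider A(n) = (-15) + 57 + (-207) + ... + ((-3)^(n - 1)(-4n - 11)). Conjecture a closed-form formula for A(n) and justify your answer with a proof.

We claim A(n) = (-3)^n(n + 3) - 3 for all n ≥ 1.
For the base case n = 1: A(1) = -15, and the closed form gives -15. They agree.
Suppose the result is true for n = k, so A(k) = (-3)^k(k + 3) - 3.
Then A(k+1) = A(k) + ((-3)^k(-4k - 15)) = ((-3)^k(k + 3) - 3) + ((-3)^k(-4k - 15)).
Simplifying, A(k+1) = -3(-3)^k·k - 12(-3)^k - 3 = (-3)^(k+1)((k+1) + 3) - 3,
which is the closed form with n = k+1.
By induction, the statement is established for all n ≥ 1.

A(n) = (-3)^n(n + 3) - 3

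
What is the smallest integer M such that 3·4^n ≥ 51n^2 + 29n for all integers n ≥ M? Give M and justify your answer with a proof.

M = 5

At n = 4: 768 < 932, so the inequality fails and M ≥ 5. We prove 3·4^n ≥ 51n^2 + 29n for all n ≥ 5.
Base step (n = 5): 3·4^n = 3072 and 51n^2 + 29n = 1420, so 3072 ≥ 1420.
For the inductive step, assume it holds for an arbitrary p ≥ 5, so 3·4^p ≥ 51p^2 + 29p.
Then 3·4^(p + 1) = 4·(3·4^p) ≥ 4·(51p^2 + 29p).
Also, for p ≥ 5 we have 4·(51p^2 + 29p) ≥ 51(p+1)^2 + 29(p+1), since 4·(51p^2 + 29p) − (51(p+1)^2 + 29(p+1)) = 153p^2 - 15p - 80, which is nonnegative for all p ≥ 5.
Combining, 3·4^(p + 1) ≥ 51(p+1)^2 + 29(p+1).
Hence, by induction on n, the claim holds for every n ≥ 5.
Hence the smallest such M is 5.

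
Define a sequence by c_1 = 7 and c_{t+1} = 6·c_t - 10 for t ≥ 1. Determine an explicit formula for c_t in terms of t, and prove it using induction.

c_t = 5·6^(t - 1) + 2

Computing the first terms: c_1 = 7, c_2 = 32, c_3 = 182. This suggests c_t = 5·6^(t - 1) + 2.
Base step (t = 1): the formula gives 7 = 7 = c_1.
Inductive step: assume the claim holds for t = p, so c_p = 5·6^(p - 1) + 2.
Then c_{p+1} = 6·c_p - 10 = 6·(5·6^(p - 1) + 2) - 10 = 5·6^p + 2 = 5·6^((p+1) - 1) + 2,
which is the claimed formula at t = p+1.
By induction, the statement is established for all t ≥ 1.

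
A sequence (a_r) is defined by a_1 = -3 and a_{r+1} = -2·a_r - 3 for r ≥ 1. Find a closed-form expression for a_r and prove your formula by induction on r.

a_r = (-2)^r - 1

Computing the first terms: a_1 = -3, a_2 = 3, a_3 = -9. This suggests a_r = (-2)^r - 1.
For the base case r = 1: the formula gives -3 = -3 = a_1.
Inductive step: suppose the statement holds for some p ≥ 1, so a_p = (-2)^p - 1.
Then a_{p+1} = -2·a_p - 3 = -2·((-2)^p - 1) - 3 = (-2)^(p + 1) - 1,
which is the claimed formula at r = p+1.
By induction, the statement is established for all r ≥ 1.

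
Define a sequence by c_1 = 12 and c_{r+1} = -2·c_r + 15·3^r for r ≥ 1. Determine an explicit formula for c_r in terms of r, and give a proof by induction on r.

Computing the first terms: c_1 = 12, c_2 = 21, c_3 = 93. This suggests c_r = 3(-2)^(r - 1) + 3^(r + 1).
Base case (r = 1): the formula gives 12 = 12 = c_1.
For the inductive step, assume it holds for an arbitrary p ≥ 1, so c_p = 3(-2)^(p - 1) + 3^(p + 1).
Then c_{p+1} = -2·c_p + 15·3^p = -2·(3(-2)^(p - 1) + 3^(p + 1)) + 15·3^p = 3(-2)^p + 3^(p + 2) = 3(-2)^((p+1) - 1) + 3^((p+1) + 1),
which is the claimed formula at r = p+1.
Hence, by induction on r, the claim holds for every r ≥ 1.

c_r = 3(-2)^(r - 1) + 3^(r + 1)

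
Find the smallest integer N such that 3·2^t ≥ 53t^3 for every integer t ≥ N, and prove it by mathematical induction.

N = 17

At t = 16: 196608 < 217088, so the inequality fails and N ≥ 17. We prove 3·2^t ≥ 53t^3 for all t ≥ 17.
Base case (t = 17): 3·2^t = 393216 and 53t^3 = 260389, so 393216 ≥ 260389.
For the inductive step, assume it holds for an arbitrary j ≥ 17, so 3·2^j ≥ 53j^3.
Then 3·2^(j + 1) = 2·(3·2^j) ≥ 2·(53j^3).
Also, for j ≥ 17 we have 2·(53j^3) ≥ 53(j+1)^3, since 2 ≥ (1 + 1/j)^3 for all j ≥ 17.
Combining, 3·2^(j + 1) ≥ 53(j+1)^3.
By the principle of mathematical induction, the result holds for all t ≥ 17.
Hence the smallest such N is 17.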